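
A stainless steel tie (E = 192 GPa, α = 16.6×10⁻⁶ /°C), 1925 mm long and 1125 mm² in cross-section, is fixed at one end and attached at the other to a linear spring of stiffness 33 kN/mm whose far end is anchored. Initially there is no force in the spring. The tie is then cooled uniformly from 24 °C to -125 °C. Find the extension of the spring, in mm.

Free thermal contraction: δ_free = αΔT L = 16.6×10⁻⁶ × 149 × 1925 = 4.761 mm.
With a force P in the spring, the elastic change of the tie is PL/(AE) and that of the spring is P/k; compatibility requires their sum to equal δ_free.
P [ L/(AE) + 1/k ] = δ_free → P [ 1925/(1125×192×10³) + 1/(33×10³) ] = 4.761.
P = 4.761 / 3.922×10⁻⁵ = 121400 N.
Spring extension = P/k = 121400/(33×10³) = 3.679 mm.

δ ≈ 3.68 mm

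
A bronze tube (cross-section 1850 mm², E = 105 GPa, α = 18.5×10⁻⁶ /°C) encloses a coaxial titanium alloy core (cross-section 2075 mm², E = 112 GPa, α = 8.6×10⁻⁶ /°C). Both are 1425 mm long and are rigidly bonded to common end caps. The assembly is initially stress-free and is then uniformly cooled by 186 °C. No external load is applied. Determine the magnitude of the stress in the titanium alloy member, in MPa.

The bronze has the larger α, so on cooling it would change length more than the titanium alloy if both were free. The rigid plates force a common final length, so the bronze is put into tension and the titanium alloy into compression, with equal and opposite forces P (no external load).
Setting the final lengths equal and cancelling L: (α₁ − α₂)ΔT = P/(A₁E₁) + P/(A₂E₂).
|α₁ − α₂|·ΔT = 9.9×10⁻⁶ × 186 = 0.001841.
1/(A₁E₁) + 1/(A₂E₂) = 1/(1850×105×10³) + 1/(2075×112×10³) = 9.451×10⁻⁹ N⁻¹.
So P = 0.001841 / 9.451×10⁻⁹ = 194.8 kN.
σ_{titanium alloy} = P/A₂ = 194800/2075 = 93.9 MPa, compressive.

σ ≈ 93.9 MPa (compressive)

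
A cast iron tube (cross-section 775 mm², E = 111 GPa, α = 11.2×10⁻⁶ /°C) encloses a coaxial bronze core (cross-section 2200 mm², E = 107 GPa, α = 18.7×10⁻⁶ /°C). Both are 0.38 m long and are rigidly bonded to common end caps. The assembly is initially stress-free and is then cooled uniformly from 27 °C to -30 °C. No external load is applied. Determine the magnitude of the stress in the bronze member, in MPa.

σ ≈ 12.2 MPa (tensile)

Equilibrium of a rigid end plate with no external load gives equal and opposite internal forces ±P in the two members. Since α_{bronze} > α_{cast iron}, cooling drives the bronze into tension and the cast iron into compression.
Setting the final lengths equal and cancelling L: (α₁ − α₂)ΔT = P/(A₁E₁) + P/(A₂E₂).
|α₁ − α₂|·ΔT = 7.5×10⁻⁶ × 57 = 0.0004275.
1/(A₁E₁) + 1/(A₂E₂) = 1/(775×111×10³) + 1/(2200×107×10³) = 1.587×10⁻⁸ N⁻¹.
So P = 0.0004275 / 1.587×10⁻⁸ = 26.93 kN.
σ_{bronze} = P/A₂ = 26930/2200 = 12.24 MPa, tensile.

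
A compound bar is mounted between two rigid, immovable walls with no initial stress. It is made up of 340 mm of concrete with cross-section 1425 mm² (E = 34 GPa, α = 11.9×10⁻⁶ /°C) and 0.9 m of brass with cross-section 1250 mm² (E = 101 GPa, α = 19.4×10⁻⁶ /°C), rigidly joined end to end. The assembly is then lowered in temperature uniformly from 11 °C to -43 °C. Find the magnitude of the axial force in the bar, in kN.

P ≈ 82.1 kN (tensile)

If the supports were absent, the total length change would be Σ αᵢΔT Lᵢ = 11.9×10⁻⁶×54×340 + 19.4×10⁻⁶×54×900 = 1.161 mm.
The walls prevent any net length change, so an axial force P (same in every segment) develops. Compatibility: P · Σ Lᵢ/(AᵢEᵢ) = δ_free.
The series flexibility is Σ Lᵢ/(AᵢEᵢ) = 340/(1425×34×10³) + 900/(1250×101×10³) = 1.415×10⁻⁵ mm/N.
Hence P = δ_free / Σ(L/AE) = 1.161/1.415×10⁻⁵ = 82.09 kN (tensile).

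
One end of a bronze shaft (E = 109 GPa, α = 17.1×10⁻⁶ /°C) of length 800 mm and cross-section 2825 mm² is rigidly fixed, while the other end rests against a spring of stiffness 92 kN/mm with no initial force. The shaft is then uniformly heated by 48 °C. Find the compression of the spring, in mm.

The unrestrained thermal change is αΔT L = 17.1×10⁻⁶ × 48 × 800 = 0.6566 mm.
Let P be the compressive force at the spring. The shaft shortens elastically by PL/(AE) and the spring compresses by P/k; together these equal δ_free.
So P = δ_free / [L/(AE) + 1/k] = 0.6566 / [ 800/(2825×109×10³) + 1/(92×10³) ].
P = 0.6566 / 1.347×10⁻⁵ = 48760 N.
Spring compression = P/k = 48760/(92×10³) = 0.53 mm.

δ ≈ 0.53 mm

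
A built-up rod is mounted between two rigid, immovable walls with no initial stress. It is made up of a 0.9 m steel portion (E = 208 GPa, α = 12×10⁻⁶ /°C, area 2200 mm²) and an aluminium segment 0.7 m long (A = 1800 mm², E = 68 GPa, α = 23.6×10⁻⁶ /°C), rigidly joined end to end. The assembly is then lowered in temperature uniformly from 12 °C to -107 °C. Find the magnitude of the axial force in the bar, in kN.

With the walls removed the bar would change length by δ_free = Σ αᵢΔT Lᵢ = 12×10⁻⁶×119×900 + 23.6×10⁻⁶×119×700 = 3.251 mm.
The rigid supports impose zero overall length change; the single axial force P common to all segments must satisfy P Σ Lᵢ/(AᵢEᵢ) = δ_free.
The series flexibility is Σ Lᵢ/(AᵢEᵢ) = 900/(2200×208×10³) + 700/(1800×68×10³) = 7.686×10⁻⁶ mm/N.
So P = 3.251 / 7.686×10⁻⁶ = 423 kN, tensile.

P ≈ 423 kN (tensile)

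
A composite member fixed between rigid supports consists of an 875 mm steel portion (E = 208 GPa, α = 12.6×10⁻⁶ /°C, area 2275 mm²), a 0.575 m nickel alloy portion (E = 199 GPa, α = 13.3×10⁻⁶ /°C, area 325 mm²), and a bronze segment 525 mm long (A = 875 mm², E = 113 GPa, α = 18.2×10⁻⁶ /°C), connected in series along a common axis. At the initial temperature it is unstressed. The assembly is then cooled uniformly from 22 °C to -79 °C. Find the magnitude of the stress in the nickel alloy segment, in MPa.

Free thermal contraction of the whole bar: Σ αᵢΔT Lᵢ = 12.6×10⁻⁶×101×875 + 13.3×10⁻⁶×101×575 + 18.2×10⁻⁶×101×525 = 2.851 mm.
The rigid supports impose zero overall length change; the single axial force P common to all segments must satisfy P Σ Lᵢ/(AᵢEᵢ) = δ_free.
The series flexibility is Σ Lᵢ/(AᵢEᵢ) = 875/(2275×208×10³) + 575/(325×199×10³) + 525/(875×113×10³) = 1.605×10⁻⁵ mm/N.
P = 2.851 / 1.605×10⁻⁵ = 177600 N = 177.6 kN, tensile.
σ_{nickel alloy} = P / A = 177600 / 325 = 546.6 MPa.

σ ≈ 547 MPa (tensile)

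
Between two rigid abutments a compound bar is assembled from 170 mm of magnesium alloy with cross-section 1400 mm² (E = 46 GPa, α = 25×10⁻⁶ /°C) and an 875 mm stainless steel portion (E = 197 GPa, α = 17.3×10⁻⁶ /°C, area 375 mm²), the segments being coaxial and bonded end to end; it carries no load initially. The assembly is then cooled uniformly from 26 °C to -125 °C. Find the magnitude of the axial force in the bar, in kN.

With the walls removed the bar would change length by δ_free = Σ αᵢΔT Lᵢ = 25×10⁻⁶×151×170 + 17.3×10⁻⁶×151×875 = 2.928 mm.
The rigid supports impose zero overall length change; the single axial force P common to all segments must satisfy P Σ Lᵢ/(AᵢEᵢ) = δ_free.
The series flexibility is Σ Lᵢ/(AᵢEᵢ) = 170/(1400×46×10³) + 875/(375×197×10³) = 1.448×10⁻⁵ mm/N.
So P = 2.928 / 1.448×10⁻⁵ = 202.1 kN, tensile.

P ≈ 202 kN (tensile)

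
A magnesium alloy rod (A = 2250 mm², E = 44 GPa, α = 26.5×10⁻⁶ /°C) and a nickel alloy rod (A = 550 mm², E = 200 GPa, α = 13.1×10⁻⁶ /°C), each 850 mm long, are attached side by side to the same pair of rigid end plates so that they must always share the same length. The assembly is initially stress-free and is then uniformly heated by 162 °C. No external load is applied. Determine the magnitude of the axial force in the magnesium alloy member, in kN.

Equilibrium of a rigid end plate with no external load gives equal and opposite internal forces ±P in the two members. Since α_{magnesium alloy} > α_{nickel alloy}, heating drives the magnesium alloy into compression and the nickel alloy into tension.
Compatibility of the two members (thermal + elastic change equal): (α₁ − α₂)ΔT = P·[1/(A₁E₁) + 1/(A₂E₂)].
|α₁ − α₂|·ΔT = 13.4×10⁻⁶ × 162 = 0.002171.
1/(A₁E₁) + 1/(A₂E₂) = 1/(2250×44×10³) + 1/(550×200×10³) = 1.919×10⁻⁸ N⁻¹.
So P = 0.002171 / 1.919×10⁻⁸ = 113.1 kN.

P ≈ 113 kN (compressive in the magnesium alloy)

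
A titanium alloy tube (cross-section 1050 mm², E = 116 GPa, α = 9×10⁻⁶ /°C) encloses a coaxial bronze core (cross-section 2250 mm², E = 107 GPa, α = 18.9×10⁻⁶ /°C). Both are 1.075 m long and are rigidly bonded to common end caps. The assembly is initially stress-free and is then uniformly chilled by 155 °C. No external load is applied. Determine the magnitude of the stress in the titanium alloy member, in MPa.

σ ≈ 118 MPa (compressive)

Both members must finish at the same length. With the larger α, the bronze tends to over-contract; the plates restrain it, putting the bronze in tension and the titanium alloy in compression. With no external load the two internal forces are equal and opposite, magnitude P.
Equating the net (thermal + elastic) strains gives |α₁ − α₂|·ΔT = P·[1/(A₁E₁) + 1/(A₂E₂)].
|α₁ − α₂|·ΔT = 9.9×10⁻⁶ × 155 = 0.001534.
1/(A₁E₁) + 1/(A₂E₂) = 1/(1050×116×10³) + 1/(2250×107×10³) = 1.236×10⁻⁸ N⁻¹.
So P = 0.001534 / 1.236×10⁻⁸ = 124.1 kN.
σ_{titanium alloy} = P/A₁ = 124100/1050 = 118.2 MPa, compressive.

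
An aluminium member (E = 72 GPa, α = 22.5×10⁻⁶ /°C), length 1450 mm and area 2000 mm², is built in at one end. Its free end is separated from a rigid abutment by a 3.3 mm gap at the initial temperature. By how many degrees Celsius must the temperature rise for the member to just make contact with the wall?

ΔT ≈ 101 °C

Contact occurs when the free expansion equals the gap: αΔT L = 3.3 mm.
ΔT = 3.3 / (22.5×10⁻⁶ × 1450) = 101.1 °C.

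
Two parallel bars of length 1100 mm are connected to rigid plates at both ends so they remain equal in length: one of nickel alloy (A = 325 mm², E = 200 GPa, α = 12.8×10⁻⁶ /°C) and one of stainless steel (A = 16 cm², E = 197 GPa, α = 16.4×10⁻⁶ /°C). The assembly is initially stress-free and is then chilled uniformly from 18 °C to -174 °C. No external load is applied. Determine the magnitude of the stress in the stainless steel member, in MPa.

σ ≈ 23.3 MPa (tensile)

Equilibrium of a rigid end plate with no external load gives equal and opposite internal forces ±P in the two members. Since α_{stainless steel} > α_{nickel alloy}, cooling drives the stainless steel into tension and the nickel alloy into compression.
Setting the final lengths equal and cancelling L: (α₁ − α₂)ΔT = P/(A₁E₁) + P/(A₂E₂).
|α₁ − α₂|·ΔT = 3.6×10⁻⁶ × 192 = 0.0006912.
1/(A₁E₁) + 1/(A₂E₂) = 1/(325×200×10³) + 1/(1600×197×10³) = 1.856×10⁻⁸ N⁻¹.
So P = 0.0006912 / 1.856×10⁻⁸ = 37.25 kN.
σ_{stainless steel} = P/A₂ = 37250/1600 = 23.28 MPa, tensile.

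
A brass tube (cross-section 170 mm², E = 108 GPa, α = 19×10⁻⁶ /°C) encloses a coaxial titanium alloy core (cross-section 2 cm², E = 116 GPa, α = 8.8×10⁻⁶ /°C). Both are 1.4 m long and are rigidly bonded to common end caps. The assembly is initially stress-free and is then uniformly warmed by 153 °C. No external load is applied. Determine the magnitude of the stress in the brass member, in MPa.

The brass has the larger α, so on heating it would change length more than the titanium alloy if both were free. The rigid plates force a common final length, so the brass is put into compression and the titanium alloy into tension, with equal and opposite forces P (no external load).
Setting the final lengths equal and cancelling L: (α₁ − α₂)ΔT = P/(A₁E₁) + P/(A₂E₂).
|α₁ − α₂|·ΔT = 10.2×10⁻⁶ × 153 = 0.001561.
1/(A₁E₁) + 1/(A₂E₂) = 1/(170×108×10³) + 1/(200×116×10³) = 9.757×10⁻⁸ N⁻¹.
So P = 0.001561 / 9.757×10⁻⁸ = 15.99 kN.
σ_{brass} = P/A₁ = 15990/170 = 94.09 MPa, compressive.

σ ≈ 94.1 MPa (compressive)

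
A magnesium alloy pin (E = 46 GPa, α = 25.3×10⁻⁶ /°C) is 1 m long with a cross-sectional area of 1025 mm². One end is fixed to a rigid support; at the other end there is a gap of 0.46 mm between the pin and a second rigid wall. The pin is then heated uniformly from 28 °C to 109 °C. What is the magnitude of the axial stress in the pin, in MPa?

Unrestrained expansion: δ_free = αΔT L = 25.3×10⁻⁶ × 81 × 1000 = 2.049 mm.
The gap closes (δ_free > 0.46 mm) and the wall then resists a further 2.049 − 0.46 = 1.589 mm of expansion.
Compatibility: PL/(AE) = 1.589 mm, so σ = P/A = E × (1.589/1000) = 73.11 MPa.

σ ≈ 73.1 MPa (compressive)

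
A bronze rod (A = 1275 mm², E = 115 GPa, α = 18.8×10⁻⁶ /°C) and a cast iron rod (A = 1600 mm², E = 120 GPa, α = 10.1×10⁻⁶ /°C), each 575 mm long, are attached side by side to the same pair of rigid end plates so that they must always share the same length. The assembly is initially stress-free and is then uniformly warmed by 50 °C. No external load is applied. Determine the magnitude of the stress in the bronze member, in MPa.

Equilibrium of a rigid end plate with no external load gives equal and opposite internal forces ±P in the two members. Since α_{bronze} > α_{cast iron}, heating drives the bronze into compression and the cast iron into tension.
Compatibility of the two members (thermal + elastic change equal): (α₁ − α₂)ΔT = P·[1/(A₁E₁) + 1/(A₂E₂)].
|α₁ − α₂|·ΔT = 8.7×10⁻⁶ × 50 = 0.000435.
1/(A₁E₁) + 1/(A₂E₂) = 1/(1275×115×10³) + 1/(1600×120×10³) = 1.203×10⁻⁸ N⁻¹.
So P = 0.000435 / 1.203×10⁻⁸ = 36.16 kN.
σ_{bronze} = P/A₁ = 36160/1275 = 28.36 MPa, compressive.

σ ≈ 28.4 MPa (compressive)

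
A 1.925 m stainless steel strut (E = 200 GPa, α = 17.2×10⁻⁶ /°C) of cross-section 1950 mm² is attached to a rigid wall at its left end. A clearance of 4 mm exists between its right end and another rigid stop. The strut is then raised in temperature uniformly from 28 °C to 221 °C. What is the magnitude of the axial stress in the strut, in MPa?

Free thermal elongation = αΔT L = 17.2×10⁻⁶ × 193 × 1925 = 6.39 mm.
This exceeds the 4 mm gap, so the wall pushes back. The portion of expansion that must be recovered elastically is δ_free − gap = 6.39 − 4 = 2.39 mm.
Compatibility: PL/(AE) = 2.39 mm, so σ = P/A = E × (2.39/1925) = 248.3 MPa.

σ ≈ 248 MPa (compressive)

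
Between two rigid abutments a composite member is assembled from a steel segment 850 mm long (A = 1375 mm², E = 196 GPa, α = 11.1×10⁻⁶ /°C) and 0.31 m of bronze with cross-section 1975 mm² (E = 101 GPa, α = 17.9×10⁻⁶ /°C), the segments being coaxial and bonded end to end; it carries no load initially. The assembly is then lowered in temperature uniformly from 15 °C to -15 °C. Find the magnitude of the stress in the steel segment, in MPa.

σ ≈ 69.4 MPa (tensile)

If the supports were absent, the total length change would be Σ αᵢΔT Lᵢ = 11.1×10⁻⁶×30×850 + 17.9×10⁻⁶×30×310 = 0.4495 mm.
The walls prevent any net length change, so an axial force P (same in every segment) develops. Compatibility: P · Σ Lᵢ/(AᵢEᵢ) = δ_free.
The series flexibility is Σ Lᵢ/(AᵢEᵢ) = 850/(1375×196×10³) + 310/(1975×101×10³) = 4.708×10⁻⁶ mm/N.
Hence P = δ_free / Σ(L/AE) = 0.4495/4.708×10⁻⁶ = 95.48 kN (tensile).
σ_{steel} = P / A = 95480 / 1375 = 69.44 MPa.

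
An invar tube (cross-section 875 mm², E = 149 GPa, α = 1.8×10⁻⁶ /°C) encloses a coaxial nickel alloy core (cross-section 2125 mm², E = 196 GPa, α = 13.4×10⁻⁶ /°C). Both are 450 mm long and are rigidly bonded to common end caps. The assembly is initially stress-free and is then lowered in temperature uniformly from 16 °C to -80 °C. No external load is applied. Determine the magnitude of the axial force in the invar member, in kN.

Equilibrium of a rigid end plate with no external load gives equal and opposite internal forces ±P in the two members. Since α_{nickel alloy} > α_{invar}, cooling drives the nickel alloy into tension and the invar into compression.
Setting the final lengths equal and cancelling L: (α₁ − α₂)ΔT = P/(A₁E₁) + P/(A₂E₂).
|α₁ − α₂|·ΔT = 11.6×10⁻⁶ × 96 = 0.001114.
1/(A₁E₁) + 1/(A₂E₂) = 1/(875×149×10³) + 1/(2125×196×10³) = 1.007×10⁻⁸ N⁻¹.
So P = 0.001114 / 1.007×10⁻⁸ = 110.6 kN.

P ≈ 111 kN (compressive in the invar)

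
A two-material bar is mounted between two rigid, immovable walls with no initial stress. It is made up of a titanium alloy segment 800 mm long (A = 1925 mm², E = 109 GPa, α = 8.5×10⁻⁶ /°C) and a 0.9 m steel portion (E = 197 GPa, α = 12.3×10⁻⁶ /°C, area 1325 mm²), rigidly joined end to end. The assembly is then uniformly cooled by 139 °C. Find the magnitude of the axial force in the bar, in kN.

P ≈ 342 kN (tensile)

If the supports were absent, the total length change would be Σ αᵢΔT Lᵢ = 8.5×10⁻⁶×139×800 + 12.3×10⁻⁶×139×900 = 2.484 mm.
The walls prevent any net length change, so an axial force P (same in every segment) develops. Compatibility: P · Σ Lᵢ/(AᵢEᵢ) = δ_free.
Σ Lᵢ/(AᵢEᵢ) = 800/(1925×109×10³) + 900/(1325×197×10³) = 7.261×10⁻⁶ mm/N.
Hence P = δ_free / Σ(L/AE) = 2.484/7.261×10⁻⁶ = 342.1 kN (tensile).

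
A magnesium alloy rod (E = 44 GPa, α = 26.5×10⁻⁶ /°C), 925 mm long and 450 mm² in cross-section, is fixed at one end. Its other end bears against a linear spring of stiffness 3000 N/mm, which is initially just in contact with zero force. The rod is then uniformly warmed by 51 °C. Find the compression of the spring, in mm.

δ ≈ 1.1 mm

Free thermal expansion: δ_free = αΔT L = 26.5×10⁻⁶ × 51 × 925 = 1.25 mm.
With a force P in the spring, the elastic change of the rod is PL/(AE) and that of the spring is P/k; compatibility requires their sum to equal δ_free.
P [ L/(AE) + 1/k ] = δ_free → P [ 925/(450×44×10³) + 1/(3000) ] = 1.25.
P = 1.25 / 0.0003801 = 3289 N.
Spring compression = P/k = 3289/(3000) = 1.096 mm.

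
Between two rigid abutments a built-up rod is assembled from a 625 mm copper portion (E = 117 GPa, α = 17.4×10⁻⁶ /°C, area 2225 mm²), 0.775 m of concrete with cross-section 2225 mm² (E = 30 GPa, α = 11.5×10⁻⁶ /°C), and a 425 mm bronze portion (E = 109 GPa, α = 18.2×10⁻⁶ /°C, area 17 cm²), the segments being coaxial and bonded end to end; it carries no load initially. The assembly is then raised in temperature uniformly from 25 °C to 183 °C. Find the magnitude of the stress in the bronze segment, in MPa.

Free thermal expansion of the whole bar: Σ αᵢΔT Lᵢ = 17.4×10⁻⁶×158×625 + 11.5×10⁻⁶×158×775 + 18.2×10⁻⁶×158×425 = 4.349 mm.
The rigid supports impose zero overall length change; the single axial force P common to all segments must satisfy P Σ Lᵢ/(AᵢEᵢ) = δ_free.
The series flexibility is Σ Lᵢ/(AᵢEᵢ) = 625/(2225×117×10³) + 775/(2225×30×10³) + 425/(1700×109×10³) = 1.63×10⁻⁵ mm/N.
P = 4.349 / 1.63×10⁻⁵ = 266700 N = 266.7 kN, compressive.
σ_{bronze} = P / A = 266700 / 1700 = 156.9 MPa.

σ ≈ 157 MPa (compressive)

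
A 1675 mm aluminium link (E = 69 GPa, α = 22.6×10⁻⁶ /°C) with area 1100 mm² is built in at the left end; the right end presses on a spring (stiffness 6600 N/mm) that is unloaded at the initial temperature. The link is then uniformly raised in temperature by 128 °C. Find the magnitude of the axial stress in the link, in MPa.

σ ≈ 25.4 MPa (compressive)

Free thermal expansion: δ_free = αΔT L = 22.6×10⁻⁶ × 128 × 1675 = 4.845 mm.
With a force P in the spring, the elastic change of the link is PL/(AE) and that of the spring is P/k; compatibility requires their sum to equal δ_free.
P [ L/(AE) + 1/k ] = δ_free → P [ 1675/(1100×69×10³) + 1/(6600) ] = 4.845.
P = 4.845 / 0.0001736 = 27910 N.
σ = P/A = 27910/1100 = 25.38 MPa.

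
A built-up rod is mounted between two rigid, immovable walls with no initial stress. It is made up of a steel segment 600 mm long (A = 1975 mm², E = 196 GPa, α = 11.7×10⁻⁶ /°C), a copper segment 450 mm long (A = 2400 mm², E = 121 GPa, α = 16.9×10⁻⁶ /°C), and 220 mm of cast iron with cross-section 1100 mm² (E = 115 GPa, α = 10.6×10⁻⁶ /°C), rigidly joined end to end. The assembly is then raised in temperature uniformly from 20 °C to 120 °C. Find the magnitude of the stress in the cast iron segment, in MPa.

σ ≈ 319 MPa (compressive)

Free thermal expansion of the whole bar: Σ αᵢΔT Lᵢ = 11.7×10⁻⁶×100×600 + 16.9×10⁻⁶×100×450 + 10.6×10⁻⁶×100×220 = 1.696 mm.
The walls prevent any net length change, so an axial force P (same in every segment) develops. Compatibility: P · Σ Lᵢ/(AᵢEᵢ) = δ_free.
The series flexibility is Σ Lᵢ/(AᵢEᵢ) = 600/(1975×196×10³) + 450/(2400×121×10³) + 220/(1100×115×10³) = 4.839×10⁻⁶ mm/N.
P = 1.696 / 4.839×10⁻⁶ = 350400 N = 350.4 kN, compressive.
σ_{cast iron} = P / A = 350400 / 1100 = 318.6 MPa.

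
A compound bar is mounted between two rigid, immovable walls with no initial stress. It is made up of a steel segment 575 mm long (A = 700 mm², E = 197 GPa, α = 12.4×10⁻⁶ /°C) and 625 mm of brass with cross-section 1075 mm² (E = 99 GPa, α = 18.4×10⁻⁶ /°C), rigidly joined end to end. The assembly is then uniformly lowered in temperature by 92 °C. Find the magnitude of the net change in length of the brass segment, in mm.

If the supports were absent, the total length change would be Σ αᵢΔT Lᵢ = 12.4×10⁻⁶×92×575 + 18.4×10⁻⁶×92×625 = 1.714 mm.
The rigid supports impose zero overall length change; the single axial force P common to all segments must satisfy P Σ Lᵢ/(AᵢEᵢ) = δ_free.
Σ Lᵢ/(AᵢEᵢ) = 575/(700×197×10³) + 625/(1075×99×10³) = 1.004×10⁻⁵ mm/N.
So P = 1.714 / 1.004×10⁻⁵ = 170.7 kN, tensile.
For the brass segment, free thermal change = 18.4×10⁻⁶×92×625 = 1.058 mm and elastic change from P = 170700×625/(1075×99×10³) = 1.002 mm; these oppose, so the net change is 0.0557 mm (segment shortens).

|ΔL| ≈ 0.0557 mm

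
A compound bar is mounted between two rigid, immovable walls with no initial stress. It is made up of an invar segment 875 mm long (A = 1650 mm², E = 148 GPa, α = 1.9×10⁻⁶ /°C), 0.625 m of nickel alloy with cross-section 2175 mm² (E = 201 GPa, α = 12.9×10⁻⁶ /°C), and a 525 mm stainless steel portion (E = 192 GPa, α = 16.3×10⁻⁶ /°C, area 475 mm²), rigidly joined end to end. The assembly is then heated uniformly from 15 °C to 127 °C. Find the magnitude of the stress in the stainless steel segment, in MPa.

With the walls removed the bar would change length by δ_free = Σ αᵢΔT Lᵢ = 1.9×10⁻⁶×112×875 + 12.9×10⁻⁶×112×625 + 16.3×10⁻⁶×112×525 = 2.048 mm.
Since the ends are fixed, an axial force P builds up, equal in every segment, with P · Σ Lᵢ/(AᵢEᵢ) = δ_free.
The series flexibility is Σ Lᵢ/(AᵢEᵢ) = 875/(1650×148×10³) + 625/(2175×201×10³) + 525/(475×192×10³) = 1.077×10⁻⁵ mm/N.
Hence P = δ_free / Σ(L/AE) = 2.048/1.077×10⁻⁵ = 190.1 kN (compressive).
σ_{stainless steel} = P / A = 190100 / 475 = 400.3 MPa.

σ ≈ 400 MPa (compressive)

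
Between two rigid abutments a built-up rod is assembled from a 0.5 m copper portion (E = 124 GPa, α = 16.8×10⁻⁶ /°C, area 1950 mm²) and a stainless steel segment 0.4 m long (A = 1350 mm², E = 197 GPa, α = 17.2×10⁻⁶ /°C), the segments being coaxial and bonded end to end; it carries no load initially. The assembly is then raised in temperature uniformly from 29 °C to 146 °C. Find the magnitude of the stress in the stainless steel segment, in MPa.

σ ≈ 371 MPa (compressive)

If the supports were absent, the total length change would be Σ αᵢΔT Lᵢ = 16.8×10⁻⁶×117×500 + 17.2×10⁻⁶×117×400 = 1.788 mm.
The rigid supports impose zero overall length change; the single axial force P common to all segments must satisfy P Σ Lᵢ/(AᵢEᵢ) = δ_free.
Σ Lᵢ/(AᵢEᵢ) = 500/(1950×124×10³) + 400/(1350×197×10³) = 3.572×10⁻⁶ mm/N.
Hence P = δ_free / Σ(L/AE) = 1.788/3.572×10⁻⁶ = 500.5 kN (compressive).
σ_{stainless steel} = P / A = 500500 / 1350 = 370.7 MPa.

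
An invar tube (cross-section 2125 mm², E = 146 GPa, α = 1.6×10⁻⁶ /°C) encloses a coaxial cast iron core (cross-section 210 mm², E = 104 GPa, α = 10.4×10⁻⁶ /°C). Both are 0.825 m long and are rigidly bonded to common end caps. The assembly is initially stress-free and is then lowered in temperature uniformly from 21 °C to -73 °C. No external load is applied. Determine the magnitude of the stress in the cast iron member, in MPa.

The cast iron has the larger α, so on cooling it would change length more than the invar if both were free. The rigid plates force a common final length, so the cast iron is put into tension and the invar into compression, with equal and opposite forces P (no external load).
Compatibility of the two members (thermal + elastic change equal): (α₁ − α₂)ΔT = P·[1/(A₁E₁) + 1/(A₂E₂)].
|α₁ − α₂|·ΔT = 8.8×10⁻⁶ × 94 = 0.0008272.
1/(A₁E₁) + 1/(A₂E₂) = 1/(2125×146×10³) + 1/(210×104×10³) = 4.901×10⁻⁸ N⁻¹.
So P = 0.0008272 / 4.901×10⁻⁸ = 16.88 kN.
σ_{cast iron} = P/A₂ = 16880/210 = 80.37 MPa, tensile.

σ ≈ 80.4 MPa (tensile)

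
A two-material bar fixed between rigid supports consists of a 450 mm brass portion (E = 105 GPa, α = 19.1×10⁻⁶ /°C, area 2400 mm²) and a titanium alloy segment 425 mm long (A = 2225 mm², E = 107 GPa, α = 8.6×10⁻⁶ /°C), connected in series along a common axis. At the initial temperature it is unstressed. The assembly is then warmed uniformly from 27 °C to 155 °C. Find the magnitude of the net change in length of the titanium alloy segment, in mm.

If the supports were absent, the total length change would be Σ αᵢΔT Lᵢ = 19.1×10⁻⁶×128×450 + 8.6×10⁻⁶×128×425 = 1.568 mm.
Since the ends are fixed, an axial force P builds up, equal in every segment, with P · Σ Lᵢ/(AᵢEᵢ) = δ_free.
The series flexibility is Σ Lᵢ/(AᵢEᵢ) = 450/(2400×105×10³) + 425/(2225×107×10³) = 3.571×10⁻⁶ mm/N.
Hence P = δ_free / Σ(L/AE) = 1.568/3.571×10⁻⁶ = 439.1 kN (compressive).
For the titanium alloy segment, free thermal change = 8.6×10⁻⁶×128×425 = 0.4678 mm and elastic change from P = 439100×425/(2225×107×10³) = 0.7839 mm; these oppose, so the net change is 0.316 mm (segment shortens).

|ΔL| ≈ 0.316 mm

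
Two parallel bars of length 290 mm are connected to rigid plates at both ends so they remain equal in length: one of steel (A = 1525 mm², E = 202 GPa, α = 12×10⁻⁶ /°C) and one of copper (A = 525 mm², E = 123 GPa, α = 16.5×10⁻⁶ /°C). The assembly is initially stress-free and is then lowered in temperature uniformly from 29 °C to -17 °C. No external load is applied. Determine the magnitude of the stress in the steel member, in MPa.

The copper has the larger α, so on cooling it would change length more than the steel if both were free. The rigid plates force a common final length, so the copper is put into tension and the steel into compression, with equal and opposite forces P (no external load).
Equating the net (thermal + elastic) strains gives |α₁ − α₂|·ΔT = P·[1/(A₁E₁) + 1/(A₂E₂)].
|α₁ − α₂|·ΔT = 4.5×10⁻⁶ × 46 = 0.000207.
1/(A₁E₁) + 1/(A₂E₂) = 1/(1525×202×10³) + 1/(525×123×10³) = 1.873×10⁻⁸ N⁻¹.
P = 0.000207 / 1.873×10⁻⁸ = 11050 N = 11.05 kN.
σ_{steel} = P/A₁ = 11050/1525 = 7.246 MPa, compressive.

σ ≈ 7.25 MPa (compressive)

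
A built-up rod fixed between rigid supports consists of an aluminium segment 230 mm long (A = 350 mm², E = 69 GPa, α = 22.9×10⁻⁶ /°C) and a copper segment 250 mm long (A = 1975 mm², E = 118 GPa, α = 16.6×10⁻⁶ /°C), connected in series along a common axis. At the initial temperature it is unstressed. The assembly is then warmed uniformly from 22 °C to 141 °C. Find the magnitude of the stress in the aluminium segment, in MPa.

σ ≈ 302 MPa (compressive)

Free thermal expansion of the whole bar: Σ αᵢΔT Lᵢ = 22.9×10⁻⁶×119×230 + 16.6×10⁻⁶×119×250 = 1.121 mm.
Since the ends are fixed, an axial force P builds up, equal in every segment, with P · Σ Lᵢ/(AᵢEᵢ) = δ_free.
Σ Lᵢ/(AᵢEᵢ) = 230/(350×69×10³) + 250/(1975×118×10³) = 1.06×10⁻⁵ mm/N.
Hence P = δ_free / Σ(L/AE) = 1.121/1.06×10⁻⁵ = 105.8 kN (compressive).
σ_{aluminium} = P / A = 105800 / 350 = 302.2 MPa.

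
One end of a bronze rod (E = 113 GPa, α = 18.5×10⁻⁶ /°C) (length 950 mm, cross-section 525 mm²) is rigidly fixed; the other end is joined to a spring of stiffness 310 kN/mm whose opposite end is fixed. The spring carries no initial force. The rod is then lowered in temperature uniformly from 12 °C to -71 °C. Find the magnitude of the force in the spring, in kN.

P ≈ 75.8 kN

If the spring were absent the rod would shorten by αΔT L = 18.5×10⁻⁶ × 83 × 950 = 1.459 mm.
With a force P in the spring, the elastic change of the rod is PL/(AE) and that of the spring is P/k; compatibility requires their sum to equal δ_free.
P [ L/(AE) + 1/k ] = δ_free → P [ 950/(525×113×10³) + 1/(310×10³) ] = 1.459.
P = 1.459 / 1.924×10⁻⁵ = 75820 N.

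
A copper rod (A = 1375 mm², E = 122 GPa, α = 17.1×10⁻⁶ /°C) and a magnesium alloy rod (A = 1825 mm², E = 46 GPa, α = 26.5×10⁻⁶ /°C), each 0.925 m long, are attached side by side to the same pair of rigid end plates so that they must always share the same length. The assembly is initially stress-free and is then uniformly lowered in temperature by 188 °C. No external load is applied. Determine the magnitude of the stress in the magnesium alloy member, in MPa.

The magnesium alloy has the larger α, so on cooling it would change length more than the copper if both were free. The rigid plates force a common final length, so the magnesium alloy is put into tension and the copper into compression, with equal and opposite forces P (no external load).
Setting the final lengths equal and cancelling L: (α₁ − α₂)ΔT = P/(A₁E₁) + P/(A₂E₂).
|α₁ − α₂|·ΔT = 9.4×10⁻⁶ × 188 = 0.001767.
1/(A₁E₁) + 1/(A₂E₂) = 1/(1375×122×10³) + 1/(1825×46×10³) = 1.787×10⁻⁸ N⁻¹.
P = 0.001767 / 1.787×10⁻⁸ = 98870 N = 98.87 kN.
σ_{magnesium alloy} = P/A₂ = 98870/1825 = 54.18 MPa, tensile.

σ ≈ 54.2 MPa (tensile)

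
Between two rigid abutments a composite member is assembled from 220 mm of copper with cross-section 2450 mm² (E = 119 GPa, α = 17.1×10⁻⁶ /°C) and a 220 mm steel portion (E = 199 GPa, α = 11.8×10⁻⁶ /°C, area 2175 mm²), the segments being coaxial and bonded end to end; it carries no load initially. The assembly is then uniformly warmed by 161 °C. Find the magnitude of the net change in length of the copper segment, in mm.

|ΔL| ≈ 0.00596 mm

With the walls removed the bar would change length by δ_free = Σ αᵢΔT Lᵢ = 17.1×10⁻⁶×161×220 + 11.8×10⁻⁶×161×220 = 1.024 mm.
Since the ends are fixed, an axial force P builds up, equal in every segment, with P · Σ Lᵢ/(AᵢEᵢ) = δ_free.
Σ Lᵢ/(AᵢEᵢ) = 220/(2450×119×10³) + 220/(2175×199×10³) = 1.263×10⁻⁶ mm/N.
Hence P = δ_free / Σ(L/AE) = 1.024/1.263×10⁻⁶ = 810.6 kN (compressive).
For the copper segment, free thermal change = 17.1×10⁻⁶×161×220 = 0.6057 mm and elastic change from P = 810600×220/(2450×119×10³) = 0.6116 mm; these oppose, so the net change is 0.00596 mm (segment shortens).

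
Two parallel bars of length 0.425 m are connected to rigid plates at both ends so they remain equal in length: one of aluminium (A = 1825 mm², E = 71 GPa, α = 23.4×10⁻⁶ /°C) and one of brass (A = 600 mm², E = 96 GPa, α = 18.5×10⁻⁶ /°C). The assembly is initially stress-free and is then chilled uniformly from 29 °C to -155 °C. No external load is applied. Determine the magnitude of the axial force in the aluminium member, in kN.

P ≈ 36 kN (tensile in the aluminium)

Equilibrium of a rigid end plate with no external load gives equal and opposite internal forces ±P in the two members. Since α_{aluminium} > α_{brass}, cooling drives the aluminium into tension and the brass into compression.
Equating the net (thermal + elastic) strains gives |α₁ − α₂|·ΔT = P·[1/(A₁E₁) + 1/(A₂E₂)].
|α₁ − α₂|·ΔT = 4.9×10⁻⁶ × 184 = 0.0009016.
1/(A₁E₁) + 1/(A₂E₂) = 1/(1825×71×10³) + 1/(600×96×10³) = 2.508×10⁻⁸ N⁻¹.
P = 0.0009016 / 2.508×10⁻⁸ = 35950 N = 35.95 kN.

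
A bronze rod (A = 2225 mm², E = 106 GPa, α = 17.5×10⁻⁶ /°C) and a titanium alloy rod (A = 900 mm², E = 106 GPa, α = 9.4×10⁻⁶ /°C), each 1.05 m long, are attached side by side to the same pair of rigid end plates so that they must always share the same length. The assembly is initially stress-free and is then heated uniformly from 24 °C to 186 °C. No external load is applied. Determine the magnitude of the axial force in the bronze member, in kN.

P ≈ 89.1 kN (compressive in the bronze)

Both members must finish at the same length. With the larger α, the bronze tends to over-expand; the plates restrain it, putting the bronze in compression and the titanium alloy in tension. With no external load the two internal forces are equal and opposite, magnitude P.
Equating the net (thermal + elastic) strains gives |α₁ − α₂|·ΔT = P·[1/(A₁E₁) + 1/(A₂E₂)].
|α₁ − α₂|·ΔT = 8.1×10⁻⁶ × 162 = 0.001312.
1/(A₁E₁) + 1/(A₂E₂) = 1/(2225×106×10³) + 1/(900×106×10³) = 1.472×10⁻⁸ N⁻¹.
So P = 0.001312 / 1.472×10⁻⁸ = 89.13 kN.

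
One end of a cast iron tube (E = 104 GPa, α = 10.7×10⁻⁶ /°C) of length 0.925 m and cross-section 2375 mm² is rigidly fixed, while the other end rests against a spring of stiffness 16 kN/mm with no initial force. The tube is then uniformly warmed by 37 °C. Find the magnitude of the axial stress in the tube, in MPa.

If the spring were absent the tube would lengthen by αΔT L = 10.7×10⁻⁶ × 37 × 925 = 0.3662 mm.
Let P be the compressive force at the spring. The tube shortens elastically by PL/(AE) and the spring compresses by P/k; together these equal δ_free.
So P = δ_free / [L/(AE) + 1/k] = 0.3662 / [ 925/(2375×104×10³) + 1/(16×10³) ].
P = 0.3662 / 6.624×10⁻⁵ = 5528 N.
σ = P/A = 5528/2375 = 2.328 MPa.

σ ≈ 2.33 MPa (compressive)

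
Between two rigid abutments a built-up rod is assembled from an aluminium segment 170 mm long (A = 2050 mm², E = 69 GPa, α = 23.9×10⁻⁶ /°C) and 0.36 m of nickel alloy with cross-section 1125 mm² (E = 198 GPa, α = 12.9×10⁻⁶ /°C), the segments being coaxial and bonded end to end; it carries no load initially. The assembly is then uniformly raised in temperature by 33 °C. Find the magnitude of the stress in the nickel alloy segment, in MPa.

σ ≈ 90.6 MPa (compressive)

If the supports were absent, the total length change would be Σ αᵢΔT Lᵢ = 23.9×10⁻⁶×33×170 + 12.9×10⁻⁶×33×360 = 0.2873 mm.
The rigid supports impose zero overall length change; the single axial force P common to all segments must satisfy P Σ Lᵢ/(AᵢEᵢ) = δ_free.
The series flexibility is Σ Lᵢ/(AᵢEᵢ) = 170/(2050×69×10³) + 360/(1125×198×10³) = 2.818×10⁻⁶ mm/N.
P = 0.2873 / 2.818×10⁻⁶ = 102000 N = 102 kN, compressive.
σ_{nickel alloy} = P / A = 102000 / 1125 = 90.63 MPa.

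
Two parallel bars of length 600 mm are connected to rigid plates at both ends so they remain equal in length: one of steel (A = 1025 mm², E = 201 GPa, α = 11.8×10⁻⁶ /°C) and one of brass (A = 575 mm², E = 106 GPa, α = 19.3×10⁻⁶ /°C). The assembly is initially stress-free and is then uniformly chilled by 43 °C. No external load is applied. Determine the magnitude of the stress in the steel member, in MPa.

Both members must finish at the same length. With the larger α, the brass tends to over-contract; the plates restrain it, putting the brass in tension and the steel in compression. With no external load the two internal forces are equal and opposite, magnitude P.
Compatibility of the two members (thermal + elastic change equal): (α₁ − α₂)ΔT = P·[1/(A₁E₁) + 1/(A₂E₂)].
|α₁ − α₂|·ΔT = 7.5×10⁻⁶ × 43 = 0.0003225.
1/(A₁E₁) + 1/(A₂E₂) = 1/(1025×201×10³) + 1/(575×106×10³) = 2.126×10⁻⁸ N⁻¹.
So P = 0.0003225 / 2.126×10⁻⁸ = 15.17 kN.
σ_{steel} = P/A₁ = 15170/1025 = 14.8 MPa, compressive.

σ ≈ 14.8 MPa (compressive)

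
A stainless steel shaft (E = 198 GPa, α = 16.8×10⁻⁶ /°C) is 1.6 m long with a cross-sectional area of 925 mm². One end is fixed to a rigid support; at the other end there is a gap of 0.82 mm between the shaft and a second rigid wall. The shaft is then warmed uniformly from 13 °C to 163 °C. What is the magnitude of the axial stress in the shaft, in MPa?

If the wall were absent the shaft would grow by αΔT L = 16.8×10⁻⁶ × 150 × 1600 = 4.032 mm.
After closing the 0.82 mm clearance, 4.032 − 0.82 = 3.212 mm of expansion remains to be suppressed by the wall.
Compatibility: PL/(AE) = 3.212 mm, so σ = P/A = E × (3.212/1600) = 397.5 MPa.

σ ≈ 397 MPa (compressive)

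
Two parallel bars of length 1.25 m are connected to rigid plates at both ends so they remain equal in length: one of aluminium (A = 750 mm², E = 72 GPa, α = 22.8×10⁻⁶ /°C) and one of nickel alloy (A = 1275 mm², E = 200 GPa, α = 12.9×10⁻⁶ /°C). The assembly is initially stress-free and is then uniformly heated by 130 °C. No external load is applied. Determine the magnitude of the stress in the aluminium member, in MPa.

The aluminium has the larger α, so on heating it would change length more than the nickel alloy if both were free. The rigid plates force a common final length, so the aluminium is put into compression and the nickel alloy into tension, with equal and opposite forces P (no external load).
Equating the net (thermal + elastic) strains gives |α₁ − α₂|·ΔT = P·[1/(A₁E₁) + 1/(A₂E₂)].
|α₁ − α₂|·ΔT = 9.9×10⁻⁶ × 130 = 0.001287.
1/(A₁E₁) + 1/(A₂E₂) = 1/(750×72×10³) + 1/(1275×200×10³) = 2.244×10⁻⁸ N⁻¹.
So P = 0.001287 / 2.244×10⁻⁸ = 57.35 kN.
σ_{aluminium} = P/A₁ = 57350/750 = 76.47 MPa, compressive.

σ ≈ 76.5 MPa (compressive)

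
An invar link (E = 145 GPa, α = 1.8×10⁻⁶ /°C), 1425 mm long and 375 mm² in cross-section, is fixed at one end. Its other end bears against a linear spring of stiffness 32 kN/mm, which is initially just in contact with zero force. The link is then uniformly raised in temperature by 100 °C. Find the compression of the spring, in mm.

δ ≈ 0.14 mm

If the spring were absent the link would lengthen by αΔT L = 1.8×10⁻⁶ × 100 × 1425 = 0.2565 mm.
With a force P in the spring, the elastic change of the link is PL/(AE) and that of the spring is P/k; compatibility requires their sum to equal δ_free.
So P = δ_free / [L/(AE) + 1/k] = 0.2565 / [ 1425/(375×145×10³) + 1/(32×10³) ].
P = 0.2565 / 5.746×10⁻⁵ = 4464 N.
Spring compression = P/k = 4464/(32×10³) = 0.1395 mm.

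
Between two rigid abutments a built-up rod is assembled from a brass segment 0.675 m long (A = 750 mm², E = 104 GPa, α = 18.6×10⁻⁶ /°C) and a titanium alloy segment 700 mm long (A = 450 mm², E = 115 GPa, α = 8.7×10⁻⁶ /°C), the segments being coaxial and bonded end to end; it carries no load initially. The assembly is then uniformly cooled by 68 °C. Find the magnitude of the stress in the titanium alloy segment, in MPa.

If the supports were absent, the total length change would be Σ αᵢΔT Lᵢ = 18.6×10⁻⁶×68×675 + 8.7×10⁻⁶×68×700 = 1.268 mm.
The walls prevent any net length change, so an axial force P (same in every segment) develops. Compatibility: P · Σ Lᵢ/(AᵢEᵢ) = δ_free.
The series flexibility is Σ Lᵢ/(AᵢEᵢ) = 675/(750×104×10³) + 700/(450×115×10³) = 2.218×10⁻⁵ mm/N.
Hence P = δ_free / Σ(L/AE) = 1.268/2.218×10⁻⁵ = 57.16 kN (tensile).
σ_{titanium alloy} = P / A = 57160 / 450 = 127 MPa.

σ ≈ 127 MPa (tensile)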